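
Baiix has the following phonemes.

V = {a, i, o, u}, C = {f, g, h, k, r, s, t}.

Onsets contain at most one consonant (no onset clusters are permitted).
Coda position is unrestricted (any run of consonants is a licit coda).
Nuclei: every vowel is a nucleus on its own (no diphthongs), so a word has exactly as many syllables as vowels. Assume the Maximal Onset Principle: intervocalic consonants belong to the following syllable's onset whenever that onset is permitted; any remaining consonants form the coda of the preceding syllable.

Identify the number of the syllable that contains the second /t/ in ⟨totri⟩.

1

Vowels present: o, i; each is a nucleus, giving 2 syllables.
Between /o/ (V1) and /i/ (V2): /tr/ splits as /t/ + /r/ (/r/ is the longest suffix that is a licit onset).
Syllabification: tot.ri.
The second /t/ is in the coda of syllable 1 (/tot/).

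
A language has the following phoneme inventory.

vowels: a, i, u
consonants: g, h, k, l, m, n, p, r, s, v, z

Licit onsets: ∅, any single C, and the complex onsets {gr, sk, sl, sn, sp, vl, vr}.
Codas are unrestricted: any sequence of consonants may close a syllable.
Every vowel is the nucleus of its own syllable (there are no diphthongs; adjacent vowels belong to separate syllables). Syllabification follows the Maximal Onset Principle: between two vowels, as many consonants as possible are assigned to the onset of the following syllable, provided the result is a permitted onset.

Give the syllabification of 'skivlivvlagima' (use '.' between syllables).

Nuclei (vowels): i, i, a, i, a → 5 syllables.
σ1/σ2 boundary: /vl/ — entire cluster is a permitted onset → onset /vl/, coda ∅.
σ2/σ3 boundary: /vvl/ splits as /v/ + /vl/ (/vl/ is the longest suffix that is a licit onset).
σ3/σ4 boundary: /g/ is a single consonant, so it becomes the next onset.
σ4/σ5 boundary: /m/ is a single consonant, so it becomes the next onset.

ski.vliv.vla.gi.ma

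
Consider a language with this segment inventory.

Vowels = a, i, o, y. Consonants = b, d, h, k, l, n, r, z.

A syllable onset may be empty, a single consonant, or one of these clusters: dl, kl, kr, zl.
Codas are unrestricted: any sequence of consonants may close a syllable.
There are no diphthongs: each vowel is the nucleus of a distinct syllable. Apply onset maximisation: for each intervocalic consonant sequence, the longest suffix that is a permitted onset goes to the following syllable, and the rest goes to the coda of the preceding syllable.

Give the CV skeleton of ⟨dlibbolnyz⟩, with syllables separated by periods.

CCVC.CVC.CVC

Nuclei (vowels): i, o, y → 3 syllables.
V1 /i/ – V2 /o/: /bb/ — longest licit onset from the right is /b/, leaving /b/ as coda.
V2 /o/ – V3 /y/: /ln/ splits as /l/ + /n/ (/n/ is the longest suffix that is a licit onset).
Result: dlib.bol.nyz.
Mapping each syllable to C/V: /dlib/ → CCVC, /bol/ → CVC, /nyz/ → CVC.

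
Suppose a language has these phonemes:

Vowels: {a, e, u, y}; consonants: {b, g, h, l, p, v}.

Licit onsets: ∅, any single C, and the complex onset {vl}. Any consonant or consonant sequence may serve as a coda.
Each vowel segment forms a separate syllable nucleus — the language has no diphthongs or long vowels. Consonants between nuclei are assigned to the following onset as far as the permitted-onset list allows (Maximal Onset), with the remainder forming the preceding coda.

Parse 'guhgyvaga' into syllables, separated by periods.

The vowels are u, y, a, a — 4 nuclei, so 4 syllables.
σ1/σ2 boundary: cluster /hg/ — the longest permitted-onset suffix is /g/; onset = /g/, preceding coda = /h/.
σ2/σ3 boundary: /v/ is a single consonant, so it becomes the next onset.
σ3/σ4 boundary: /g/ is a single consonant, so it becomes the next onset.

guh.gy.va.ga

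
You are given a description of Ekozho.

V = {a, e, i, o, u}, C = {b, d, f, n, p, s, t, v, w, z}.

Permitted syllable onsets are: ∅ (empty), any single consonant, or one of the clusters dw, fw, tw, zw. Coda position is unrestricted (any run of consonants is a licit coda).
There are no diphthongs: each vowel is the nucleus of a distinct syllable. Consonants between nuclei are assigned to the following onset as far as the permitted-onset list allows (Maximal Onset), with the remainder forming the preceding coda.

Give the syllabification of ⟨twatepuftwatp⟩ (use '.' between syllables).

twa.te.puf.twatp

Vowels present: a, e, u, a; each is a nucleus, giving 4 syllables.
σ1/σ2 boundary: /t/ is a single consonant, so it becomes the next onset.
σ2/σ3 boundary: just /p/ — single C goes to the following onset.
σ3/σ4 boundary: /ftw/ — longest licit onset from the right is /tw/, leaving /f/ as coda.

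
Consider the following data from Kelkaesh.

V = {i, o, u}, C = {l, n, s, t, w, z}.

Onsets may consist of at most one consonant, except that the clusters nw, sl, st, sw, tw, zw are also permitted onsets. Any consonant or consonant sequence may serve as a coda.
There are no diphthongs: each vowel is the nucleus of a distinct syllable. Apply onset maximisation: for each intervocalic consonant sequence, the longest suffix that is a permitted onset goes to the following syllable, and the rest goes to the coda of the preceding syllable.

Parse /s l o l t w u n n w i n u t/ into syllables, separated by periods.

Vowels present: o, u, i, u; each is a nucleus, giving 4 syllables.
Between /o/ (V1) and /u/ (V2): /ltw/ splits as /l/ + /tw/ (/tw/ is the longest suffix that is a licit onset).
Between /u/ (V2) and /i/ (V3): /nnw/ splits as /n/ + /nw/ (/nw/ is the longest suffix that is a licit onset).
Between /i/ (V3) and /u/ (V4): /n/ → onset of the next syllable (single consonants are always licit onsets).

slol.twun.nwi.nut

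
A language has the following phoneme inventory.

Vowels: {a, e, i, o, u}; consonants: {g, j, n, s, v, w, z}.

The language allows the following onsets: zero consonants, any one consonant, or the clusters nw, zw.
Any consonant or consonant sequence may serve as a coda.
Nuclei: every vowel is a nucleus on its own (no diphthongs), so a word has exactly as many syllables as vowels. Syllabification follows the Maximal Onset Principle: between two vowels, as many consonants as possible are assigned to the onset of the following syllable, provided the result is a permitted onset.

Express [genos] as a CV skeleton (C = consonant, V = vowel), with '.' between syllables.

Vowels present: e, o; each is a nucleus, giving 2 syllables.
Between /e/ (V1) and /o/ (V2): just /n/ — single C goes to the following onset.
So the parse is ge.nos.
Mapping each syllable to C/V: /ge/ → CV, /nos/ → CVC.

CV.CVC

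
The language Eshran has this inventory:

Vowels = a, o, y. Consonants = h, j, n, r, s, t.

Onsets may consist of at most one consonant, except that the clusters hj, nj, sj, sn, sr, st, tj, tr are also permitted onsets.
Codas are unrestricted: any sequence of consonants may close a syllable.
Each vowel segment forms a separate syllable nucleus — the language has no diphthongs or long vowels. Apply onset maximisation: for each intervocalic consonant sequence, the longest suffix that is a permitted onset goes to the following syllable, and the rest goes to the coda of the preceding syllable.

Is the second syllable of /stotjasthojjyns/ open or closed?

Nuclei (vowels): o, a, o, y → 4 syllables.
V1 /o/ – V2 /a/: cluster /tj/ — /tj/ is itself a permitted onset, so the whole cluster goes right; preceding coda = ∅.
V2 /a/ – V3 /o/: /sth/; trying suffixes from longest down, /h/ is the first permitted one, so coda /st/ | onset /h/.
V3 /o/ – V4 /y/: /jj/ — longest licit onset from the right is /j/, leaving /j/ as coda.
So the parse is sto.tjast.hoj.jyns.
Syllable 2 is /tjast/ with coda /st/, so it is closed.

closed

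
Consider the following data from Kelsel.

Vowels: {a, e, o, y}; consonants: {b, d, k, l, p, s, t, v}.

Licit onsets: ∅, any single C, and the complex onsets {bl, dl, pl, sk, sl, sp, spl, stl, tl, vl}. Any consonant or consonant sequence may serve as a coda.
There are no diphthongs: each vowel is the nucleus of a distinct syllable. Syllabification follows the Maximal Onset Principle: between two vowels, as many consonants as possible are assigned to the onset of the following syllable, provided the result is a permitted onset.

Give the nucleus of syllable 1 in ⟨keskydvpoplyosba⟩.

The vowels are e, y, o, y, o, a — 6 nuclei, so 6 syllables.
The first nucleus (vowel 1 from the left) is /e/.

e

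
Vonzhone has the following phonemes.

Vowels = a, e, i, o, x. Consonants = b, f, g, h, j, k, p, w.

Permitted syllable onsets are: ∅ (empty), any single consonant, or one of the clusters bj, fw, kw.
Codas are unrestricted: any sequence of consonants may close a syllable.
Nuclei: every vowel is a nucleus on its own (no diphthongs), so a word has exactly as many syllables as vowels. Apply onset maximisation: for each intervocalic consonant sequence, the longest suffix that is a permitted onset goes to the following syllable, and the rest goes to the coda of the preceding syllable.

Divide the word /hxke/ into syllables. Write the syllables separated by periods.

hx.ke

Nuclei (vowels): x, e → 2 syllables.
Between /x/ (V1) and /e/ (V2): /k/ is a single consonant, so it becomes the next onset.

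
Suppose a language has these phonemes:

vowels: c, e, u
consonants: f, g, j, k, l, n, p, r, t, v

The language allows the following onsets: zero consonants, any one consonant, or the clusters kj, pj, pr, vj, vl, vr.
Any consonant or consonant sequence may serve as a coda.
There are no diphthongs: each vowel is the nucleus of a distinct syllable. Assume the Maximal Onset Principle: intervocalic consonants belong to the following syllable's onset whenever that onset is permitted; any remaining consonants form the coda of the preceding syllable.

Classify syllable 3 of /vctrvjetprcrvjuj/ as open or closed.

Nuclei (vowels): c, e, c, u → 4 syllables.
/c…e/ gap (V1→V2): /trvj/ splits as /tr/ + /vj/ (/vj/ is the longest suffix that is a licit onset).
/e…c/ gap (V2→V3): cluster /tpr/ — the longest permitted-onset suffix is /pr/; onset = /pr/, preceding coda = /t/.
/c…u/ gap (V3→V4): /rvj/ splits as /r/ + /vj/ (/vj/ is the longest suffix that is a licit onset).
Syllabification: vctr.vjet.prcr.vjuj.
Syllable 3 is /prcr/ with coda /r/, so it is closed.

closed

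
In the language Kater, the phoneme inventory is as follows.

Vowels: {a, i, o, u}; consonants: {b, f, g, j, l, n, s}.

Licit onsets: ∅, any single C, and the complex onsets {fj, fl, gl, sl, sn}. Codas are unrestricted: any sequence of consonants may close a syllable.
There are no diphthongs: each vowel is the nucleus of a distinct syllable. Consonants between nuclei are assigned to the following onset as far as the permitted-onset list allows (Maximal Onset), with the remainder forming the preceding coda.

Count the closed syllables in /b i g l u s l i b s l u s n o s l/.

2

Nuclei (vowels): i, u, i, u, o → 5 syllables.
σ1/σ2 boundary: cluster /gl/ — /gl/ is itself a permitted onset, so the whole cluster goes right; preceding coda = ∅.
σ2/σ3 boundary: /sl/ is a licit onset in full, so it all attaches to the next syllable.
σ3/σ4 boundary: /bsl/; trying suffixes from longest down, /sl/ is the first permitted one, so coda /b/ | onset /sl/.
σ4/σ5 boundary: cluster /sn/ — /sn/ is itself a permitted onset, so the whole cluster goes right; preceding coda = ∅.
Syllabification: bi.glu.slib.slu.snosl.
Classifying each syllable: /bi/ (open), /glu/ (open), /slib/ (closed), /slu/ (open), /snosl/ (closed).
Closed syllables: 2.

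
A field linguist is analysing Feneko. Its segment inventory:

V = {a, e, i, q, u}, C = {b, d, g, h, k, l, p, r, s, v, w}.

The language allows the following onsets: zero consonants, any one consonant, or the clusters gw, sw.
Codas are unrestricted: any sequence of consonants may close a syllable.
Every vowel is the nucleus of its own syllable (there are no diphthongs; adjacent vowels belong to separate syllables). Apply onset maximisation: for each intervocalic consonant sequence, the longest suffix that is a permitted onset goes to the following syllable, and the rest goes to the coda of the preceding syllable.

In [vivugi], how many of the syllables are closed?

Vowels present: i, u, i; each is a nucleus, giving 3 syllables.
/i…u/ gap (V1→V2): just /v/ — single C goes to the following onset.
/u…i/ gap (V2→V3): /g/ → onset of the next syllable (single consonants are always licit onsets).
Result: vi.vu.gi.
Classifying each syllable: /vi/ (open), /vu/ (open), /gi/ (open).
Closed syllables: 0.

0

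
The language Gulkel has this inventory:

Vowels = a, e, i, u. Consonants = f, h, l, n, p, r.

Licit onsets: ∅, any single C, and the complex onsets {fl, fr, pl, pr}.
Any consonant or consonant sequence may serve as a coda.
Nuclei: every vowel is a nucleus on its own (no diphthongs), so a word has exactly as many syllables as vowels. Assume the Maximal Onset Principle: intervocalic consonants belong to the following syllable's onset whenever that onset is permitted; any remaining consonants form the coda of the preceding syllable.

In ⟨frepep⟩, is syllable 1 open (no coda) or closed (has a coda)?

open

Nuclei (vowels): e, e → 2 syllables.
σ1/σ2 boundary: /p/ is a single consonant, so it becomes the next onset.
Putting it together: fre.pep.
Syllable 1 is /fre/; it ends in its nucleus with no coda, so it is open.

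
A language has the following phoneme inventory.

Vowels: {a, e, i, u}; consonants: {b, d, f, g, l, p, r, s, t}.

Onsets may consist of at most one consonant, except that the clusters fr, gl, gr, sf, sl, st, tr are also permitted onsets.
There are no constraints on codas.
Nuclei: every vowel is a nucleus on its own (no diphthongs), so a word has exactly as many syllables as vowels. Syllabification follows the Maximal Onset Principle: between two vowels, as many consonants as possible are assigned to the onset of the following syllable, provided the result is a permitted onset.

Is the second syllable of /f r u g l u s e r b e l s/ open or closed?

open

The vowels are u, u, e, e — 4 nuclei, so 4 syllables.
V1 /u/ – V2 /u/: /gl/ — entire cluster is a permitted onset → onset /gl/, coda ∅.
V2 /u/ – V3 /e/: /s/ → onset of the next syllable (single consonants are always licit onsets).
V3 /e/ – V4 /e/: /rb/ — longest licit onset from the right is /b/, leaving /r/ as coda.
Putting it together: fru.glu.ser.bels.
Syllable 2 is /glu/; it ends in its nucleus with no coda, so it is open.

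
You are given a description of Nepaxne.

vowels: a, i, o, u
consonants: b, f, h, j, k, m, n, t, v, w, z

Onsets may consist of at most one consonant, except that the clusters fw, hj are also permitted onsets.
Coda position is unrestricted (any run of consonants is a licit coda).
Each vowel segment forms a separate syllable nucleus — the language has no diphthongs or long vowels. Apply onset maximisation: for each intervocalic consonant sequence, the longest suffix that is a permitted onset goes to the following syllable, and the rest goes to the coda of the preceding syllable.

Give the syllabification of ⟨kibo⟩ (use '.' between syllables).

The vowels are i, o — 2 nuclei, so 2 syllables.
σ1/σ2 boundary: /b/ → onset of the next syllable (single consonants are always licit onsets).

ki.bo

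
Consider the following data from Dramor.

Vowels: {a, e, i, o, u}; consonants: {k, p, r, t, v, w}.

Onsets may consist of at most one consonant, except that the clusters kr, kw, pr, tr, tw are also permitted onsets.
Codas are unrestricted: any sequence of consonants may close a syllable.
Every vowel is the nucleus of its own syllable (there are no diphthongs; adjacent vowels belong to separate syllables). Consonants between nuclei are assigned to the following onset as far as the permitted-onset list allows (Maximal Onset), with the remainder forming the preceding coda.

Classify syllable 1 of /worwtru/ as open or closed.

closed

The vowels are o, u — 2 nuclei, so 2 syllables.
σ1/σ2 boundary: /rwtr/ splits as /rw/ + /tr/ (/tr/ is the longest suffix that is a licit onset).
Syllabification: worw.tru.
Syllable 1 is /worw/ with coda /rw/, so it is closed.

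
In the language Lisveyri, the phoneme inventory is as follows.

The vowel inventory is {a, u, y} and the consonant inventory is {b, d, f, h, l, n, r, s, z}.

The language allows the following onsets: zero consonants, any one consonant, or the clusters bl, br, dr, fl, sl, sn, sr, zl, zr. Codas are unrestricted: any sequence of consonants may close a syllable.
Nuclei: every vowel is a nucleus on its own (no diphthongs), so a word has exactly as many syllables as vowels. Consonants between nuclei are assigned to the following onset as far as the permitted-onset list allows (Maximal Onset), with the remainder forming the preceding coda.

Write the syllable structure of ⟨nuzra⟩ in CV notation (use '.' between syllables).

CV.CCV

Nuclei (vowels): u, a → 2 syllables.
V1 /u/ – V2 /a/: /zr/ is a licit onset in full, so it all attaches to the next syllable.
So the parse is nu.zra.
Mapping each syllable to C/V: /nu/ → CV, /zra/ → CCV.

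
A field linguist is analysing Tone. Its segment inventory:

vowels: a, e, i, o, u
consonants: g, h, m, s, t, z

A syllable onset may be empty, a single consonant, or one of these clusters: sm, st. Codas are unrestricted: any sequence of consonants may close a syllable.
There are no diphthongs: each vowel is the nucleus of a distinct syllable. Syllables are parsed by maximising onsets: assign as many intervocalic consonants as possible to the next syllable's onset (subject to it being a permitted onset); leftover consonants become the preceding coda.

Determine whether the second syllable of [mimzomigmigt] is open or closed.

open

The vowels are i, o, i, i — 4 nuclei, so 4 syllables.
V1 /i/ – V2 /o/: /mz/ — longest licit onset from the right is /z/, leaving /m/ as coda.
V2 /o/ – V3 /i/: just /m/ — single C goes to the following onset.
V3 /i/ – V4 /i/: cluster /gm/ — the longest permitted-onset suffix is /m/; onset = /m/, preceding coda = /g/.
Putting it together: mim.zo.mig.migt.
Syllable 2 is /zo/; it ends in its nucleus with no coda, so it is open.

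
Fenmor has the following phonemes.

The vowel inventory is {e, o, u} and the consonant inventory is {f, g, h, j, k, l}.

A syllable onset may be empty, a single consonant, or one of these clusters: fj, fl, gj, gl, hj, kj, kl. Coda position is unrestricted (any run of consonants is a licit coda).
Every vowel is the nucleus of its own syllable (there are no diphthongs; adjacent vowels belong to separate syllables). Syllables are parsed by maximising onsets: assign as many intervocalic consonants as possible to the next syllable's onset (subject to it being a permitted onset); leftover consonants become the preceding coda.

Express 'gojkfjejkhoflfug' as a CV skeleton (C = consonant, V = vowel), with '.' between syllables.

CVCC.CCVCC.CVCC.CVC

Vowels present: o, e, o, u; each is a nucleus, giving 4 syllables.
/o…e/ gap (V1→V2): /jkfj/; trying suffixes from longest down, /fj/ is the first permitted one, so coda /jk/ | onset /fj/.
/e…o/ gap (V2→V3): cluster /jkh/ — the longest permitted-onset suffix is /h/; onset = /h/, preceding coda = /jk/.
/o…u/ gap (V3→V4): /flf/ — longest licit onset from the right is /f/, leaving /fl/ as coda.
Syllabification: gojk.fjejk.hofl.fug.
Mapping each syllable to C/V: /gojk/ → CVCC, /fjejk/ → CCVCC, /hofl/ → CVCC, /fug/ → CVC.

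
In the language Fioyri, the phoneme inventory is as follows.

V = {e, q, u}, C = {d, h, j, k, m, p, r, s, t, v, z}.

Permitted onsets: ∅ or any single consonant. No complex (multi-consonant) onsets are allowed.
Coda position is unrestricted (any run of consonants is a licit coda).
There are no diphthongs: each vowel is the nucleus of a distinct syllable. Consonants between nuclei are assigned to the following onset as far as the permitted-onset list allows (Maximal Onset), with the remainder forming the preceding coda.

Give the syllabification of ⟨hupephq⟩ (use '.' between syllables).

hu.pep.hq

Nuclei (vowels): u, e, q → 3 syllables.
σ1/σ2 boundary: /p/ → onset of the next syllable (single consonants are always licit onsets).
σ2/σ3 boundary: /ph/; trying suffixes from longest down, /h/ is the first permitted one, so coda /p/ | onset /h/.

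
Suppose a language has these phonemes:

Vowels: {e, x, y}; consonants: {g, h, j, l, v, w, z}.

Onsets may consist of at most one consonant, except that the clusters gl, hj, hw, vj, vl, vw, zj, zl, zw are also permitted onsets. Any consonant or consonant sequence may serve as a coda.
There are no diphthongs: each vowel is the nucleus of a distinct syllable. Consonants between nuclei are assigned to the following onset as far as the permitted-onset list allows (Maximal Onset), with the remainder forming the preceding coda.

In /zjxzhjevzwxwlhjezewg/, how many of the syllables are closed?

4

Vowels present: x, e, x, e, e; each is a nucleus, giving 5 syllables.
σ1/σ2 boundary: /zhj/ splits as /z/ + /hj/ (/hj/ is the longest suffix that is a licit onset).
σ2/σ3 boundary: /vzw/ — longest licit onset from the right is /zw/, leaving /v/ as coda.
σ3/σ4 boundary: /wlhj/ splits as /wl/ + /hj/ (/hj/ is the longest suffix that is a licit onset).
σ4/σ5 boundary: /z/ is a single consonant, so it becomes the next onset.
Result: zjxz.hjev.zwxwl.hje.zewg.
Classifying each syllable: /zjxz/ (closed), /hjev/ (closed), /zwxwl/ (closed), /hje/ (open), /zewg/ (closed).
Closed syllables: 4.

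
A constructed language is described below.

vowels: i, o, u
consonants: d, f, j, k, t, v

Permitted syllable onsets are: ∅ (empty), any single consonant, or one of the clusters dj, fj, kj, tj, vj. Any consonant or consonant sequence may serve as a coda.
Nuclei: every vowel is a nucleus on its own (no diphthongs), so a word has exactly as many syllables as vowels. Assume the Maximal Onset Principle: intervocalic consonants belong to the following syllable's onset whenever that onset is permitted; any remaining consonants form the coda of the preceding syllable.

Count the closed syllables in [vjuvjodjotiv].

The vowels are u, o, o, i — 4 nuclei, so 4 syllables.
σ1/σ2 boundary: /vj/ — entire cluster is a permitted onset → onset /vj/, coda ∅.
σ2/σ3 boundary: /dj/ is a licit onset in full, so it all attaches to the next syllable.
σ3/σ4 boundary: /t/ → onset of the next syllable (single consonants are always licit onsets).
Syllabification: vju.vjo.djo.tiv.
Classifying each syllable: /vju/ (open), /vjo/ (open), /djo/ (open), /tiv/ (closed).
Closed syllables: 1.

1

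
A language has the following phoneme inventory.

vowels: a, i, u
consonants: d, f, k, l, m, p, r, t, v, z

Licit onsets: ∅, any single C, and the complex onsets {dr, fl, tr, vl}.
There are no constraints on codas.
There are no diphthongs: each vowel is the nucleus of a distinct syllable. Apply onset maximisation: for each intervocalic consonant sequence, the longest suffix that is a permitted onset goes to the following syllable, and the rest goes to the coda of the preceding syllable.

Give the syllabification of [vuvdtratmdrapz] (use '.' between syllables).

vuvd.tratm.drapz

Nuclei (vowels): u, a, a → 3 syllables.
σ1/σ2 boundary: cluster /vdtr/ — the longest permitted-onset suffix is /tr/; onset = /tr/, preceding coda = /vd/.
σ2/σ3 boundary: cluster /tmdr/ — the longest permitted-onset suffix is /dr/; onset = /dr/, preceding coda = /tm/.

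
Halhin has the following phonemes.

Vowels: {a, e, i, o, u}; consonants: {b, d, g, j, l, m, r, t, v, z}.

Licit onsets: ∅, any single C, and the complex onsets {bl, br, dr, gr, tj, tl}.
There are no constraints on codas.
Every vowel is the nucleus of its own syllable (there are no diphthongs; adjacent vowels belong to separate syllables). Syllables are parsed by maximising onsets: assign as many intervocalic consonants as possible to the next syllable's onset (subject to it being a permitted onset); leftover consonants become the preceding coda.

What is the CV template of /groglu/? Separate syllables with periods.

CCVC.CV

The vowels are o, u — 2 nuclei, so 2 syllables.
σ1/σ2 boundary: /gl/ splits as /g/ + /l/ (/l/ is the longest suffix that is a licit onset).
So the parse is grog.lu.
Mapping each syllable to C/V: /grog/ → CCVC, /lu/ → CV.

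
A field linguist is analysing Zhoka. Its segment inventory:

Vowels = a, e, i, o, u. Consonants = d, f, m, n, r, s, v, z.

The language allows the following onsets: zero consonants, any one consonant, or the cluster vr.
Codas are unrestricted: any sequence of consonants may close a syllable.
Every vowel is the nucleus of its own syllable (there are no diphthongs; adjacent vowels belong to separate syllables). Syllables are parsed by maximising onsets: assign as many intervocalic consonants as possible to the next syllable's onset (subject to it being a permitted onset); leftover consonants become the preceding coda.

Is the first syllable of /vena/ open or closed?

Vowels present: e, a; each is a nucleus, giving 2 syllables.
σ1/σ2 boundary: just /n/ — single C goes to the following onset.
Syllabification: ve.na.
Syllable 1 is /ve/; it ends in its nucleus with no coda, so it is open.

open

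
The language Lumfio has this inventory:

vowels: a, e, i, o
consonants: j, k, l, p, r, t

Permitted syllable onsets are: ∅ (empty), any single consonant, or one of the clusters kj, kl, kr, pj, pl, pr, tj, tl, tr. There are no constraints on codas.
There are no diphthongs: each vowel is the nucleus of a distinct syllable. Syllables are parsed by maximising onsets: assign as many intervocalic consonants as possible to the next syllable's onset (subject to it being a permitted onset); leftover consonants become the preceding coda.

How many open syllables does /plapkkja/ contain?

1

Nuclei (vowels): a, a → 2 syllables.
/a…a/ gap (V1→V2): /pkkj/ splits as /pk/ + /kj/ (/kj/ is the longest suffix that is a licit onset).
Putting it together: plapk.kja.
Classifying each syllable: /plapk/ (closed), /kja/ (open).
Open syllables: 1.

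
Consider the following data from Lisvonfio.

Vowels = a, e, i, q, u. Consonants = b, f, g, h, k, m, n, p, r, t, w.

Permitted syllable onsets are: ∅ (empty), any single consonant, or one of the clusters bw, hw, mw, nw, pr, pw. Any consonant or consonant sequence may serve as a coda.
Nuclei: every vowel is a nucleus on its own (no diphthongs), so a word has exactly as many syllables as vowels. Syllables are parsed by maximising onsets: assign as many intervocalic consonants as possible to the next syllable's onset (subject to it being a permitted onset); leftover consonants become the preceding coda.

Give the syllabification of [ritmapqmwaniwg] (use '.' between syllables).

Nuclei (vowels): i, a, q, a, i → 5 syllables.
V1 /i/ – V2 /a/: /tm/ — longest licit onset from the right is /m/, leaving /t/ as coda.
V2 /a/ – V3 /q/: /p/ is a single consonant, so it becomes the next onset.
V3 /q/ – V4 /a/: cluster /mw/ — /mw/ is itself a permitted onset, so the whole cluster goes right; preceding coda = ∅.
V4 /a/ – V5 /i/: /n/ is a single consonant, so it becomes the next onset.

rit.ma.pq.mwa.niwg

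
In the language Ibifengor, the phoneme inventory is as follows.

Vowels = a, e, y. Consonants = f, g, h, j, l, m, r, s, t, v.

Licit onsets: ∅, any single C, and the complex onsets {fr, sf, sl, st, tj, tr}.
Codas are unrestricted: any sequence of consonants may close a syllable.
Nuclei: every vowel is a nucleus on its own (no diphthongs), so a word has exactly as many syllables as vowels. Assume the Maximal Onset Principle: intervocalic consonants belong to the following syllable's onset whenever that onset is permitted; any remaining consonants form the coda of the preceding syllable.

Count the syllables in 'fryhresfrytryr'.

The vowels are y, e, y, y — 4 nuclei, so 4 syllables.

4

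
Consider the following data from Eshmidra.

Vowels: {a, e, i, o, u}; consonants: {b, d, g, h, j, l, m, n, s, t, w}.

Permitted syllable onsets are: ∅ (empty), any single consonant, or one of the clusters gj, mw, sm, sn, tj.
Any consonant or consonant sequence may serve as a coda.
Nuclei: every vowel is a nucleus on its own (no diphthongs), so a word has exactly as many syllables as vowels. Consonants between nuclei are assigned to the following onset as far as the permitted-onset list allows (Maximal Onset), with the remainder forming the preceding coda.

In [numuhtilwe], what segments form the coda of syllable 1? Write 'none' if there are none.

The vowels are u, u, i, e — 4 nuclei, so 4 syllables.
Between /u/ (V1) and /u/ (V2): just /m/ — single C goes to the following onset.
Between /u/ (V2) and /i/ (V3): cluster /ht/ — the longest permitted-onset suffix is /t/; onset = /t/, preceding coda = /h/.
Between /i/ (V3) and /e/ (V4): /lw/ splits as /l/ + /w/ (/w/ is the longest suffix that is a licit onset).
Result: nu.muh.til.we.
Syllable 1 is /nu/: onset /n/, nucleus /u/, coda ∅.

none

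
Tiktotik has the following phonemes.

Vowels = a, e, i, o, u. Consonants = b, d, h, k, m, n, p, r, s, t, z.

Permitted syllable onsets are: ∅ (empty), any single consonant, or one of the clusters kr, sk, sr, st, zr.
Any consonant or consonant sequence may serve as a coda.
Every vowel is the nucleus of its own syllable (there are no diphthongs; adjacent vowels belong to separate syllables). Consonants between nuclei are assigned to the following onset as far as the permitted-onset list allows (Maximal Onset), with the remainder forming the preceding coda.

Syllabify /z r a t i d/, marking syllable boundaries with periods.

zra.tid

Vowels present: a, i; each is a nucleus, giving 2 syllables.
V1 /a/ – V2 /i/: /t/ is a single consonant, so it becomes the next onset.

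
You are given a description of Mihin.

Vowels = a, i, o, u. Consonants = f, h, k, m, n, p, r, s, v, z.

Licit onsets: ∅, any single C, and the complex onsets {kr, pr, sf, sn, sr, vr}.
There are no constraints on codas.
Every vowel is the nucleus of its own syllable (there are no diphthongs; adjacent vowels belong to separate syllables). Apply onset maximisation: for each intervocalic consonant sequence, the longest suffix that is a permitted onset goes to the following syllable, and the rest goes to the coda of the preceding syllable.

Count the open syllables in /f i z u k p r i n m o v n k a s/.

Nuclei (vowels): i, u, i, o, a → 5 syllables.
/i…u/ gap (V1→V2): just /z/ — single C goes to the following onset.
/u…i/ gap (V2→V3): /kpr/ — longest licit onset from the right is /pr/, leaving /k/ as coda.
/i…o/ gap (V3→V4): /nm/; trying suffixes from longest down, /m/ is the first permitted one, so coda /n/ | onset /m/.
/o…a/ gap (V4→V5): cluster /vnk/ — the longest permitted-onset suffix is /k/; onset = /k/, preceding coda = /vn/.
Result: fi.zuk.prin.movn.kas.
Classifying each syllable: /fi/ (open), /zuk/ (closed), /prin/ (closed), /movn/ (closed), /kas/ (closed).
Open syllables: 1.

1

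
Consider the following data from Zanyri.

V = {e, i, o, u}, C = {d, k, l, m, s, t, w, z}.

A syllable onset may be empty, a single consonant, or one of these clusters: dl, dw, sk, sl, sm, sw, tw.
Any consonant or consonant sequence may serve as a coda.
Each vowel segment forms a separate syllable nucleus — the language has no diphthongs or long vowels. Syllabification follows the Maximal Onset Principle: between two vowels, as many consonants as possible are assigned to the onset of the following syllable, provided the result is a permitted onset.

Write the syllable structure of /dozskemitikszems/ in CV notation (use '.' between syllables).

CVC.CCV.CV.CVCC.CVCC

The vowels are o, e, i, i, e — 5 nuclei, so 5 syllables.
/o…e/ gap (V1→V2): cluster /zsk/ — the longest permitted-onset suffix is /sk/; onset = /sk/, preceding coda = /z/.
/e…i/ gap (V2→V3): just /m/ — single C goes to the following onset.
/i…i/ gap (V3→V4): just /t/ — single C goes to the following onset.
/i…e/ gap (V4→V5): /ksz/; trying suffixes from longest down, /z/ is the first permitted one, so coda /ks/ | onset /z/.
So the parse is doz.ske.mi.tiks.zems.
Mapping each syllable to C/V: /doz/ → CVC, /ske/ → CCV, /mi/ → CV, /tiks/ → CVCC, /zems/ → CVCC.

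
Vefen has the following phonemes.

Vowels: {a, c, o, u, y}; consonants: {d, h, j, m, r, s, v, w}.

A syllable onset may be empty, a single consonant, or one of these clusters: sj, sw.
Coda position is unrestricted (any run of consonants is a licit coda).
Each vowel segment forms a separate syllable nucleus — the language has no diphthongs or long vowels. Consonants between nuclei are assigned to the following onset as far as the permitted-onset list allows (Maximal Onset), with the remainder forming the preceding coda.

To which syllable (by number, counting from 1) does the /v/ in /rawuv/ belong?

Vowels present: a, u; each is a nucleus, giving 2 syllables.
V1 /a/ – V2 /u/: /w/ is a single consonant, so it becomes the next onset.
Putting it together: ra.wuv.
The /v/ is in the coda of syllable 2 (/wuv/).

2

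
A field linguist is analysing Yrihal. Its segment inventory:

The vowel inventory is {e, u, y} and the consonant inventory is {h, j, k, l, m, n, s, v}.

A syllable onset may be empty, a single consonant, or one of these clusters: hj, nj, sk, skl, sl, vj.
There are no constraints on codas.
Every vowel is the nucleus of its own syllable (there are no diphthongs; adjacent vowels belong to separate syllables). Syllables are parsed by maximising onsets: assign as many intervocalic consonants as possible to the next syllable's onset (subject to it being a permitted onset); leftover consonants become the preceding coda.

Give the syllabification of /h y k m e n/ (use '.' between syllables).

hyk.men

Vowels present: y, e; each is a nucleus, giving 2 syllables.
V1 /y/ – V2 /e/: /km/ splits as /k/ + /m/ (/m/ is the longest suffix that is a licit onset).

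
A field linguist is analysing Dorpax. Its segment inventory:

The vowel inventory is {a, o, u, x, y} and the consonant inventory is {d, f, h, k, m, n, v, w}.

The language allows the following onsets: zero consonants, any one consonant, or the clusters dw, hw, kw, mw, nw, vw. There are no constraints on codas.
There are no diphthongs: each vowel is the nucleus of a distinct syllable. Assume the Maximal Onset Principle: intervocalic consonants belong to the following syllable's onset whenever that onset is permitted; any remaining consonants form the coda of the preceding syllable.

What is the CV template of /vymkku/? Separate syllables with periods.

CVCC.CV

Vowels present: y, u; each is a nucleus, giving 2 syllables.
/y…u/ gap (V1→V2): /mkk/; trying suffixes from longest down, /k/ is the first permitted one, so coda /mk/ | onset /k/.
Putting it together: vymk.ku.
Mapping each syllable to C/V: /vymk/ → CVCC, /ku/ → CV.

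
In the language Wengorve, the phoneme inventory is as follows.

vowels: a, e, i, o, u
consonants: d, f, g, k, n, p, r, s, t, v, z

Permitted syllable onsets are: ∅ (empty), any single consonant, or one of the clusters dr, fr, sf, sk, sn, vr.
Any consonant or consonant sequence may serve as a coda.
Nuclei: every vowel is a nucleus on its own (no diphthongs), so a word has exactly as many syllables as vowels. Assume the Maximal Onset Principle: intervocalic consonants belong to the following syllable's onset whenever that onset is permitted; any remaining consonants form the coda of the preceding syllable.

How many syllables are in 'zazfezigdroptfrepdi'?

Nuclei (vowels): a, e, i, o, e, i → 6 syllables.

6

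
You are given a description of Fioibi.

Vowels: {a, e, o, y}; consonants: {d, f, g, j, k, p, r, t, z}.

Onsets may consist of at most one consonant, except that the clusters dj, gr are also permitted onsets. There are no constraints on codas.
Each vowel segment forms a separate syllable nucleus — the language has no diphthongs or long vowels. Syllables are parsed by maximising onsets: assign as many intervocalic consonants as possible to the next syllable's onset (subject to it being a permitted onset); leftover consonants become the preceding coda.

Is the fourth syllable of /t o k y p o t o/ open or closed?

open

Nuclei (vowels): o, y, o, o → 4 syllables.
/o…y/ gap (V1→V2): /k/ → onset of the next syllable (single consonants are always licit onsets).
/y…o/ gap (V2→V3): /p/ is a single consonant, so it becomes the next onset.
/o…o/ gap (V3→V4): /t/ → onset of the next syllable (single consonants are always licit onsets).
Putting it together: to.ky.po.to.
Syllable 4 is /to/; it ends in its nucleus with no coda, so it is open.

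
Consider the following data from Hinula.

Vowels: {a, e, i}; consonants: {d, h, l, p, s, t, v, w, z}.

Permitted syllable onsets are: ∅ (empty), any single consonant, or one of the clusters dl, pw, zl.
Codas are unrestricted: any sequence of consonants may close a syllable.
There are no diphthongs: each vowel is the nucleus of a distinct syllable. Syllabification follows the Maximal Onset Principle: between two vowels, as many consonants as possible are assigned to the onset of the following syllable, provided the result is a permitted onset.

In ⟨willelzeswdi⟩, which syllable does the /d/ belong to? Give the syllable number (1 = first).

4

Nuclei (vowels): i, e, e, i → 4 syllables.
/i…e/ gap (V1→V2): cluster /ll/ — the longest permitted-onset suffix is /l/; onset = /l/, preceding coda = /l/.
/e…e/ gap (V2→V3): /lz/ — longest licit onset from the right is /z/, leaving /l/ as coda.
/e…i/ gap (V3→V4): cluster /swd/ — the longest permitted-onset suffix is /d/; onset = /d/, preceding coda = /sw/.
Putting it together: wil.lel.zesw.di.
The /d/ is in the onset of syllable 4 (/di/).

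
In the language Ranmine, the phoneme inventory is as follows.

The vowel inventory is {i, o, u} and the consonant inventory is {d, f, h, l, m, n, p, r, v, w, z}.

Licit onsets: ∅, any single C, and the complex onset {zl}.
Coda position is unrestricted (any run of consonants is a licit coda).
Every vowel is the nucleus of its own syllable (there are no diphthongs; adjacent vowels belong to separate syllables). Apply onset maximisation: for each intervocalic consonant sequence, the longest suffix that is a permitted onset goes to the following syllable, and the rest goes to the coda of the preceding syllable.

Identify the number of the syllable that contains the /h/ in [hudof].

Nuclei (vowels): u, o → 2 syllables.
σ1/σ2 boundary: /d/ → onset of the next syllable (single consonants are always licit onsets).
Result: hu.dof.
The /h/ is in the onset of syllable 1 (/hu/).

1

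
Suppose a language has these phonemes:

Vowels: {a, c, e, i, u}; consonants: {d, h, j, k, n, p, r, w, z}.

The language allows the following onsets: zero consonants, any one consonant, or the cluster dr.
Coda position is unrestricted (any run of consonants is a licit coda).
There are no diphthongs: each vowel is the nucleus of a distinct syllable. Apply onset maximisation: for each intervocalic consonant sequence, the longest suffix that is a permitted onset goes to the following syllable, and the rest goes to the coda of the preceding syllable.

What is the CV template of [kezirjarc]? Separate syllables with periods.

CV.CVC.CV.CV

Vowels present: e, i, a, c; each is a nucleus, giving 4 syllables.
σ1/σ2 boundary: /z/ → onset of the next syllable (single consonants are always licit onsets).
σ2/σ3 boundary: /rj/ — longest licit onset from the right is /j/, leaving /r/ as coda.
σ3/σ4 boundary: /r/ is a single consonant, so it becomes the next onset.
Putting it together: ke.zir.ja.rc.
Mapping each syllable to C/V: /ke/ → CV, /zir/ → CVC, /ja/ → CV, /rc/ → CV.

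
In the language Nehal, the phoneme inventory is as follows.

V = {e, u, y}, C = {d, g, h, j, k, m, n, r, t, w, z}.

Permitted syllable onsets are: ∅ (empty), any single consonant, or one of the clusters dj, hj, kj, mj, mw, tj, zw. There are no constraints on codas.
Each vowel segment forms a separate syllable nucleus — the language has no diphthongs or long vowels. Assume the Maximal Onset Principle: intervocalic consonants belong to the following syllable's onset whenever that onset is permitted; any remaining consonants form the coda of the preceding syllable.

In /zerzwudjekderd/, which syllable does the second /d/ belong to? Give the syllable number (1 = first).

4

The vowels are e, u, e, e — 4 nuclei, so 4 syllables.
V1 /e/ – V2 /u/: /rzw/ splits as /r/ + /zw/ (/zw/ is the longest suffix that is a licit onset).
V2 /u/ – V3 /e/: /dj/ is a licit onset in full, so it all attaches to the next syllable.
V3 /e/ – V4 /e/: /kd/ splits as /k/ + /d/ (/d/ is the longest suffix that is a licit onset).
So the parse is zer.zwu.djek.derd.
The second /d/ is in the onset of syllable 4 (/derd/).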